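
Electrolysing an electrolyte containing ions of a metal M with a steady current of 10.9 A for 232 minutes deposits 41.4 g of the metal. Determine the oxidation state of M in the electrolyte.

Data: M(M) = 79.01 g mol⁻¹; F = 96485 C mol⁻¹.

Q = I·t = 10.90 A × 13920 s = 151700 C, so n(e⁻) = 151700/96485 = 1.573 mol.
n(M) deposited = 41.4 / 79.01 = 0.5240 mol.
Electrons per atom = n(e⁻)/n(M) = 1.573 / 0.5240 = 3.00 ≈ 3, so the ion is M³⁺.

+3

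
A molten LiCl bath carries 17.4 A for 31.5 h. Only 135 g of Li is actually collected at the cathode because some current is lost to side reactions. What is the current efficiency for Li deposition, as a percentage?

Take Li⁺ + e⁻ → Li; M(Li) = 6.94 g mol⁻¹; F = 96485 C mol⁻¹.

Q = I·t = 17.40 × 113400 = 1973000 C; n(e⁻) = 1973000/96485 = 20.45 mol.
Theoretical n(Li) = n(e⁻)/1 = 20.45 mol, i.e. m_theo = 20.45 × 6.94 = 141.9 g.
Efficiency = m_actual / m_theo = 135 / 141.9 = 95.1 %.

95.1 %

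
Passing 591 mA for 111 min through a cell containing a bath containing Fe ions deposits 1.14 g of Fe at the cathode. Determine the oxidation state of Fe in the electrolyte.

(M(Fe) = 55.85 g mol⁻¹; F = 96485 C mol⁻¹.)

Q = I·t = 0.5910 A × 6660.0 s = 3936 C, so n(e⁻) = 3936/96485 = 0.04079 mol.
n(Fe) deposited = 1.14 / 55.85 = 0.02041 mol.
Electrons per atom = n(e⁻)/n(Fe) = 0.04079 / 0.02041 = 2.00 ≈ 2, so the ion is Fe²⁺.

+2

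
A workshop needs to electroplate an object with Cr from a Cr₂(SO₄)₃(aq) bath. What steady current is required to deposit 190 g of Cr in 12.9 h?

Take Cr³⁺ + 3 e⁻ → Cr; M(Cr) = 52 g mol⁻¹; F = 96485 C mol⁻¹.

22.8 A

n(Cr) = 190 / 52 = 3.654 mol.
n(e⁻) = 3 × 3.654 = 10.96 mol.
Q = n(e⁻)·F = 10.96 × 96485 = 1058000 C.
I = Q/t = 1058000 / 46440 s = 22.8 A.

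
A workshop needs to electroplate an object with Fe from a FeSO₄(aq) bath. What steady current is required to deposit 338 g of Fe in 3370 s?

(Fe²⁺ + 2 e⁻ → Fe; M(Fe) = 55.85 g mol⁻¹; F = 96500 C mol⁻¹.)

347 A

n(Fe) = 338 / 55.85 = 6.052 mol.
n(e⁻) = 2 × 6.052 = 12.10 mol.
Q = n(e⁻)·F = 12.10 × 96500 = 1168000 C.
I = Q/t = 1168000 / 3370.0 s = 347 A.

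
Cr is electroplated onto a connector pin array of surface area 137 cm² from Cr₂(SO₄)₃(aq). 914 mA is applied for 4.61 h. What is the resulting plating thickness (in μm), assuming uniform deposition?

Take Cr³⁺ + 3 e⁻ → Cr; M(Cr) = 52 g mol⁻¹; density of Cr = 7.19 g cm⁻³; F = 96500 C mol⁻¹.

Q = I·t = 0.9140 × 16596 = 15170 C; n(e⁻) = 0.1572 mol.
n(Cr) = n(e⁻)/3 = 0.05240 mol, so m = 0.05240 × 52 = 2.725 g.
Volume = m/ρ = 2.725 / 7.19 = 0.3789 cm³.
Thickness = V/A = 0.3789 / 137 = 0.00277 cm = 27.7 μm.

27.7 μm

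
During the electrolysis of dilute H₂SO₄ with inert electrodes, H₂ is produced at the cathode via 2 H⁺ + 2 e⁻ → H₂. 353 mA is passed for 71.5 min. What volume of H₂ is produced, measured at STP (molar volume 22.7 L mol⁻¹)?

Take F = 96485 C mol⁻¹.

0.178 L

Q = I·t = 0.3530 A × 4290.0 s = 1514 C.
n(e⁻) = Q/F = 1514 / 96485 = 0.01570 mol.
2 electrons are transferred per H₂ molecule, so n(H₂) = 0.01570 / 2 = 0.007848 mol.
V = n × V_m = 0.007848 × 22.7 = 0.178 L.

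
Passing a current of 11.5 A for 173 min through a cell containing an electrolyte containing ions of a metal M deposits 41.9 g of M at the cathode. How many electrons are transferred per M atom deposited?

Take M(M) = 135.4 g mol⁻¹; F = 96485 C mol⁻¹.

4

Q = I·t = 11.50 A × 10380 s = 119400 C, so n(e⁻) = 119400/96485 = 1.237 mol.
n(M) deposited = 41.9 / 135.4 = 0.3095 mol.
Electrons per atom = n(e⁻)/n(M) = 1.237 / 0.3095 = 4.00 ≈ 4, so the ion is M⁴⁺.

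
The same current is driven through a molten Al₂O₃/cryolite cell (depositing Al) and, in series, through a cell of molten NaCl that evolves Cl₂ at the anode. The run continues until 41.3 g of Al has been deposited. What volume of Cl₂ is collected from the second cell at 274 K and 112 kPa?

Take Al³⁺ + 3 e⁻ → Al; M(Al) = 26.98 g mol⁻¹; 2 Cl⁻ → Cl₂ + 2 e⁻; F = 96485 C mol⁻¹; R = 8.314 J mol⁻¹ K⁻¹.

n(Al) = 41.3 / 26.98 = 1.531 mol, so n(e⁻) = 3 × 1.531 = 4.592 mol.
The cells are in series, so the same 4.592 mol of electrons passes through the second cell.
2 Cl⁻ → Cl₂ + 2 e⁻ — 2 mol e⁻ per mol Cl₂, so n(Cl₂) = 4.592/2 = 2.296 mol.
V = nRT/P = (2.296 × 8.314 × 274) / (112 × 10³) = 0.0467 m³ = 46.7 L.

46.7 L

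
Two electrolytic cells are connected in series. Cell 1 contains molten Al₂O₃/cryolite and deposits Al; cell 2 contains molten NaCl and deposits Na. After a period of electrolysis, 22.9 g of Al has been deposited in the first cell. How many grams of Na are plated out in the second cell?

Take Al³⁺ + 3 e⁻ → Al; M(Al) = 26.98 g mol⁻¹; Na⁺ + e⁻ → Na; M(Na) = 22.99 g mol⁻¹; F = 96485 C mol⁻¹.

n(Al) = 22.9 / 26.98 = 0.8488 mol.
Since Al³⁺ + 3 e⁻ → Al, n(e⁻) passed = 3 × 0.8488 = 2.546 mol.
Cells in series carry the same charge, so the same 2.546 mol of electrons passes through cell 2.
Na⁺ + e⁻ → Na, so n(Na) = 2.546 / 1 = 2.546 mol.
m(Na) = 2.546 × 22.99 = 58.5 g.

58.5 g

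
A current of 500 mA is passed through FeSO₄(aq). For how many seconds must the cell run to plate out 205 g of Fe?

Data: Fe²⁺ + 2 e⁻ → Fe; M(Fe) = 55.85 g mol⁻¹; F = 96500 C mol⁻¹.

1.42 × 10⁶ s

n(Fe) = m/M = 205 / 55.85 = 3.671 mol.
Each Fe atom requires 2 electrons, so n(e⁻) = 2 × 3.671 = 7.341 mol.
Q = n(e⁻)·F = 7.341 × 96500 = 708400 C.
t = Q/I = 708400 / 0.5000 A = 1417000 s.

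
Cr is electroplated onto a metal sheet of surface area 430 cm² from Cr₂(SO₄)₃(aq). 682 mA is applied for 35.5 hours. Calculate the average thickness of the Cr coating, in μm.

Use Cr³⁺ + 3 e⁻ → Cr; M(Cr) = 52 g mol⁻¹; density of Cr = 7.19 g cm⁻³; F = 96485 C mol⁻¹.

Q = I·t = 0.6820 × 127800 = 87160 C; n(e⁻) = 0.9033 mol.
n(Cr) = n(e⁻)/3 = 0.3011 mol, so m = 0.3011 × 52 = 15.66 g.
Volume = m/ρ = 15.66 / 7.19 = 2.178 cm³.
Thickness = V/A = 2.178 / 430 = 0.00506 cm = 50.6 μm.

50.6 μm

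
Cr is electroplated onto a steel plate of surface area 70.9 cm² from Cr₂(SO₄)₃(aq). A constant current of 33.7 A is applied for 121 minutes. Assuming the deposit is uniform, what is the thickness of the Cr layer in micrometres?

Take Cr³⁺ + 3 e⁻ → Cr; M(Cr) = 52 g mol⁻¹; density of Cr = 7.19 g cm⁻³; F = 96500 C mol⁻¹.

Q = I·t = 33.70 × 7260.0 = 244700 C; n(e⁻) = 2.535 mol.
n(Cr) = n(e⁻)/3 = 0.8451 mol, so m = 0.8451 × 52 = 43.95 g.
Volume = m/ρ = 43.95 / 7.19 = 6.112 cm³.
Thickness = V/A = 6.112 / 70.9 = 0.0862 cm = 862 μm.

862 μm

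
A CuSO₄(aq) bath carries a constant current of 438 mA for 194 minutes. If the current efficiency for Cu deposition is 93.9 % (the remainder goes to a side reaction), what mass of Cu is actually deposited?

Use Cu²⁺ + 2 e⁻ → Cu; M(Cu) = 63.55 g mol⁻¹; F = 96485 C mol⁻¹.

1.58 g

Q = I·t = 0.4380 × 11640 = 5098 C.
n(e⁻) = 5098/96485 = 0.05284 mol; theoretically n(Cu) = 0.05284/2 = 0.02642 mol, m_theo = 1.679 g.
At 93.9 % efficiency, m_actual = 0.939 × 1.679 = 1.58 g.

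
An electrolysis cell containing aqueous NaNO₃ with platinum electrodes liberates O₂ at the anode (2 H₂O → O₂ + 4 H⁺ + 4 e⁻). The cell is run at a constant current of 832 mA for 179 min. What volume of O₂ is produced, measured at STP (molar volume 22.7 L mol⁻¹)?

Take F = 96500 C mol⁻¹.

0.525 L

Q = I·t = 0.8320 A × 10740 s = 8936 C.
n(e⁻) = Q/F = 8936 / 96500 = 0.09260 mol.
4 electrons are transferred per O₂ molecule, so n(O₂) = 0.09260 / 4 = 0.02315 mol.
V = n × V_m = 0.02315 × 22.7 = 0.525 L.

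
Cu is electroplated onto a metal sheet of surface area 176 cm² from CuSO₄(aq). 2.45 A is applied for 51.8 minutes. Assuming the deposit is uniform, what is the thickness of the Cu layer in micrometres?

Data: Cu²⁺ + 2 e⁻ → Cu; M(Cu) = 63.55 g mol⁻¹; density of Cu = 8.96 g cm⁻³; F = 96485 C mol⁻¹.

15.9 μm

Q = I·t = 2.450 × 3108.0 = 7615 C; n(e⁻) = 0.07892 mol.
n(Cu) = n(e⁻)/2 = 0.03946 mol, so m = 0.03946 × 63.55 = 2.508 g.
Volume = m/ρ = 2.508 / 8.96 = 0.2799 cm³.
Thickness = V/A = 0.2799 / 176 = 0.00159 cm = 15.9 μm.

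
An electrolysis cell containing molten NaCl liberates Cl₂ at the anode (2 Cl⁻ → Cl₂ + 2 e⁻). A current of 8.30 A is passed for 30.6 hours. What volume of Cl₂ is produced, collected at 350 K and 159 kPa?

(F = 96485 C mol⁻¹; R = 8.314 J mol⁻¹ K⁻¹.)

Q = I·t = 8.300 A × 110160 s = 914300 C.
n(e⁻) = Q/F = 914300 / 96485 = 9.476 mol.
2 electrons are transferred per Cl₂ molecule, so n(Cl₂) = 9.476 / 2 = 4.738 mol.
V = nRT/P = (4.738 × 8.314 × 350) / (159 × 10³ Pa) = 0.0867 m³ = 86.7 L.

86.7 L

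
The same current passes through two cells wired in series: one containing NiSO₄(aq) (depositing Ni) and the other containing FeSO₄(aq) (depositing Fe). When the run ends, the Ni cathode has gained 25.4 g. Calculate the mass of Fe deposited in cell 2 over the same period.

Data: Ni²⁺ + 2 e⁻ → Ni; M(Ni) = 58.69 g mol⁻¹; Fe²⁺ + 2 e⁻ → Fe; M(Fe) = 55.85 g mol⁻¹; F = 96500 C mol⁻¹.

n(Ni) = 25.4 / 58.69 = 0.4328 mol.
Since Ni²⁺ + 2 e⁻ → Ni, n(e⁻) passed = 2 × 0.4328 = 0.8656 mol.
Cells in series carry the same charge, so the same 0.8656 mol of electrons passes through cell 2.
Fe²⁺ + 2 e⁻ → Fe, so n(Fe) = 0.8656 / 2 = 0.4328 mol.
m(Fe) = 0.4328 × 55.85 = 24.2 g.

24.2 g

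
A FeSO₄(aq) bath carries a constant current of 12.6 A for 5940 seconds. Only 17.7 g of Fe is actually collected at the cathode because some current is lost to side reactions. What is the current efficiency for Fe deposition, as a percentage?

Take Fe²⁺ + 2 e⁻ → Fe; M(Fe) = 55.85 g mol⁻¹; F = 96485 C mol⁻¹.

Q = I·t = 12.60 × 5940.0 = 74840 C; n(e⁻) = 74840/96485 = 0.7757 mol.
Theoretical n(Fe) = n(e⁻)/2 = 0.3879 mol, i.e. m_theo = 0.3879 × 55.85 = 21.66 g.
Efficiency = m_actual / m_theo = 17.7 / 21.66 = 81.7 %.

81.7 %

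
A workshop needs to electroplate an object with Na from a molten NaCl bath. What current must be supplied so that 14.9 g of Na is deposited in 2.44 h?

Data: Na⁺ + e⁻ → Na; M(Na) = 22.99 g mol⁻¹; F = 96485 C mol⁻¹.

n(Na) = 14.9 / 22.99 = 0.6481 mol.
n(e⁻) = 1 × 0.6481 = 0.6481 mol.
Q = n(e⁻)·F = 0.6481 × 96485 = 62530 C.
I = Q/t = 62530 / 8784.0 s = 7.12 A.

7.12 A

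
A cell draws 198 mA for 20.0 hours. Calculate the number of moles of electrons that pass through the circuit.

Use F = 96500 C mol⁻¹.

0.148 mol

Q = I·t = 0.1980 A × 72000 s = 14260 C.
n(e⁻) = Q/F = 14260 / 96500 = 0.148 mol.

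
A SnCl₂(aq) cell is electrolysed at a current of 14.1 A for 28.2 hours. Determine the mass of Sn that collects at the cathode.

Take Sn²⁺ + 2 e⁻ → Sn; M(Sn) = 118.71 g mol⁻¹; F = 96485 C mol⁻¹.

Q = I·t = 14.10 A × 101520 s = 1431000 C.
n(e⁻) = Q/F = 1431000 / 96485 = 14.84 mol.
Sn²⁺ + 2 e⁻ → Sn, so n(Sn) = n(e⁻)/2 = 7.418 mol.
m = n·M = 7.418 × 118.71 = 881 g.

881 g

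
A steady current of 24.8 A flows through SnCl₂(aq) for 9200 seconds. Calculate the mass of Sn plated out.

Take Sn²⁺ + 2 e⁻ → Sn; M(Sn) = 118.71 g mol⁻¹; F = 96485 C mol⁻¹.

140 g

Q = I·t = 24.80 A × 9200.0 s = 228200 C.
n(e⁻) = Q/F = 228200 / 96485 = 2.365 mol.
Sn²⁺ + 2 e⁻ → Sn, so n(Sn) = n(e⁻)/2 = 1.182 mol.
m = n·M = 1.182 × 118.71 = 140 g.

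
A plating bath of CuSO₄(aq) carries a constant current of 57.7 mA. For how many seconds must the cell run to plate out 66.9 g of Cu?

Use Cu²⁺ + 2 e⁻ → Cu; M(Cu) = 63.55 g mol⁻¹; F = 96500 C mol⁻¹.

3.52 × 10⁶ s

n(Cu) = m/M = 66.9 / 63.55 = 1.053 mol.
Each Cu atom requires 2 electrons, so n(e⁻) = 2 × 1.053 = 2.105 mol.
Q = n(e⁻)·F = 2.105 × 96500 = 203200 C.
t = Q/I = 203200 / 0.05770 A = 3521000 s.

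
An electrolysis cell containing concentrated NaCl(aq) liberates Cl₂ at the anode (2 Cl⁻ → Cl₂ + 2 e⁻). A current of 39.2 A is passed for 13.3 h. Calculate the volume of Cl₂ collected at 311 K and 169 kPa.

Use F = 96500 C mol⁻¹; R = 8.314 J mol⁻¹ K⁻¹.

149 L

Q = I·t = 39.20 A × 47880 s = 1877000 C.
n(e⁻) = Q/F = 1877000 / 96500 = 19.45 mol.
2 electrons are transferred per Cl₂ molecule, so n(Cl₂) = 19.45 / 2 = 9.725 mol.
V = nRT/P = (9.725 × 8.314 × 311) / (169 × 10³ Pa) = 0.149 m³ = 149 L.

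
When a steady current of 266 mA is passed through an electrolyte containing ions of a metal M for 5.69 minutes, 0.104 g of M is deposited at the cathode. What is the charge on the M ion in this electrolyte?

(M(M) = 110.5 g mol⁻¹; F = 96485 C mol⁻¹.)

+1

Q = I·t = 0.2660 A × 341.40 s = 90.81 C, so n(e⁻) = 90.81/96485 = 0.0009412 mol.
n(M) deposited = 0.104 / 110.5 = 0.0009412 mol.
Electrons per atom = n(e⁻)/n(M) = 0.0009412 / 0.0009412 = 1.00 ≈ 1, so the ion is M⁺.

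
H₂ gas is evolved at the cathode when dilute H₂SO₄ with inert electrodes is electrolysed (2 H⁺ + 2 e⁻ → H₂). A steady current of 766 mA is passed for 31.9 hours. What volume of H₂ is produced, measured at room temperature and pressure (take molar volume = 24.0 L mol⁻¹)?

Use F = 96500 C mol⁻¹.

10.9 L

Q = I·t = 0.7660 A × 114840 s = 87970 C.
n(e⁻) = Q/F = 87970 / 96500 = 0.9116 mol.
2 electrons are transferred per H₂ molecule, so n(H₂) = 0.9116 / 2 = 0.4558 mol.
V = n × V_m = 0.4558 × 24.0 = 10.9 L.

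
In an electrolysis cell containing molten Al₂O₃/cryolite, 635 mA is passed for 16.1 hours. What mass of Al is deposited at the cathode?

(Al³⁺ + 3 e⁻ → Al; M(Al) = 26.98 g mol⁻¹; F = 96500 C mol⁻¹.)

Q = I·t = 0.6350 A × 57960 s = 36800 C.
n(e⁻) = Q/F = 36800 / 96500 = 0.3814 mol.
Al³⁺ + 3 e⁻ → Al, so n(Al) = n(e⁻)/3 = 0.1271 mol.
m = n·M = 0.1271 × 26.98 = 3.43 g.

3.43 g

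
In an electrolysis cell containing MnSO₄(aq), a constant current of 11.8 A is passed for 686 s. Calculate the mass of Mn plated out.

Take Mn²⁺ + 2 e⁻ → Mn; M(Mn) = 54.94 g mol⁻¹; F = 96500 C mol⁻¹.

Q = I·t = 11.80 A × 686.00 s = 8095 C.
n(e⁻) = Q/F = 8095 / 96500 = 0.08388 mol.
Mn²⁺ + 2 e⁻ → Mn, so n(Mn) = n(e⁻)/2 = 0.04194 mol.
m = n·M = 0.04194 × 54.94 = 2.30 g.

2.30 g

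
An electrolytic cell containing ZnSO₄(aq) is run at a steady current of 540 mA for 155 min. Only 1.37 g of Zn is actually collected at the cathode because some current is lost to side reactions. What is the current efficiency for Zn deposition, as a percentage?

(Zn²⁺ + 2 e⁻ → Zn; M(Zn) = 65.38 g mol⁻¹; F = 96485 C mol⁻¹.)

80.5 %

Q = I·t = 0.5400 × 9300.0 = 5022 C; n(e⁻) = 5022/96485 = 0.05205 mol.
Theoretical n(Zn) = n(e⁻)/2 = 0.02602 mol, i.e. m_theo = 0.02602 × 65.38 = 1.701 g.
Efficiency = m_actual / m_theo = 1.37 / 1.701 = 80.5 %.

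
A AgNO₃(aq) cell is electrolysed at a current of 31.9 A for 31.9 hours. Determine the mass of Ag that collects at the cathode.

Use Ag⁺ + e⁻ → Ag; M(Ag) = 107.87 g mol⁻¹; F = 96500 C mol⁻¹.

4100 g

Q = I·t = 31.90 A × 114840 s = 3663000 C.
n(e⁻) = Q/F = 3663000 / 96500 = 37.96 mol.
Ag⁺ + e⁻ → Ag, so n(Ag) = n(e⁻)/1 = 37.96 mol.
m = n·M = 37.96 × 107.87 = 4100 g.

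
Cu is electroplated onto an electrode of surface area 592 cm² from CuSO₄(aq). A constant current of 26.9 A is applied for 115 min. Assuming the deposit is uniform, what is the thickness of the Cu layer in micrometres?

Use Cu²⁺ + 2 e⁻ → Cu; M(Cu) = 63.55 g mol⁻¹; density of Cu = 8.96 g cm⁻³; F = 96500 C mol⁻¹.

115 μm

Q = I·t = 26.90 × 6900.0 = 185600 C; n(e⁻) = 1.923 mol.
n(Cu) = n(e⁻)/2 = 0.9617 mol, so m = 0.9617 × 63.55 = 61.12 g.
Volume = m/ρ = 61.12 / 8.96 = 6.821 cm³.
Thickness = V/A = 6.821 / 592 = 0.0115 cm = 115 μm.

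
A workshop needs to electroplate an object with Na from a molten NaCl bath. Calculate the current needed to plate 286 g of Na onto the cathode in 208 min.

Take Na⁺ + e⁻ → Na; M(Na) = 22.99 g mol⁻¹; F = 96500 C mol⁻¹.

n(Na) = 286 / 22.99 = 12.44 mol.
n(e⁻) = 1 × 12.44 = 12.44 mol.
Q = n(e⁻)·F = 12.44 × 96500 = 1200000 C.
I = Q/t = 1200000 / 12480 s = 96.2 A.

96.2 A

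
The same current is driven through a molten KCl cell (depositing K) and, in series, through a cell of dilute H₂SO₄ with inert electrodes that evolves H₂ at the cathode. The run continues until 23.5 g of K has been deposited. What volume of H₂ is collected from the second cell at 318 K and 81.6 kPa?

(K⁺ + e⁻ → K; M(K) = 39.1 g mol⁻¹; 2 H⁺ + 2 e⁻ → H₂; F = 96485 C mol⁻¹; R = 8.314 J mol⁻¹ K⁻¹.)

n(K) = 23.5 / 39.1 = 0.6010 mol, so n(e⁻) = 1 × 0.6010 = 0.6010 mol.
The cells are in series, so the same 0.6010 mol of electrons passes through the second cell.
2 H⁺ + 2 e⁻ → H₂ — 2 mol e⁻ per mol H₂, so n(H₂) = 0.6010/2 = 0.3005 mol.
V = nRT/P = (0.3005 × 8.314 × 318) / (81.6 × 10³) = 0.00974 m³ = 9.74 L.

9.74 L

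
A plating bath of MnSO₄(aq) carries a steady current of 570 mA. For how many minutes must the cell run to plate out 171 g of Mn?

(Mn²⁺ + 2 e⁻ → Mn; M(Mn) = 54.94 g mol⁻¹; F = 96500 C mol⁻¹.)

17600 min

n(Mn) = m/M = 171 / 54.94 = 3.112 mol.
Each Mn atom requires 2 electrons, so n(e⁻) = 2 × 3.112 = 6.225 mol.
Q = n(e⁻)·F = 6.225 × 96500 = 600700 C.
t = Q/I = 600700 / 0.5700 A = 1054000 s = 17600 min.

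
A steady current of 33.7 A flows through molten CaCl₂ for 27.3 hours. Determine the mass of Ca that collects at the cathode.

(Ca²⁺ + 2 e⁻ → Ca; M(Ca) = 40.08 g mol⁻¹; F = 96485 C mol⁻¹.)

Q = I·t = 33.70 A × 98280 s = 3312000 C.
n(e⁻) = Q/F = 3312000 / 96485 = 34.33 mol.
Ca²⁺ + 2 e⁻ → Ca, so n(Ca) = n(e⁻)/2 = 17.16 mol.
m = n·M = 17.16 × 40.08 = 688 g.

688 g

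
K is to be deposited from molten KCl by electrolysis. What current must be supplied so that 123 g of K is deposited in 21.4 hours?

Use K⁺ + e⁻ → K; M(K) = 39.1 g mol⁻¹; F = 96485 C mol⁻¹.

3.94 A

n(K) = 123 / 39.1 = 3.146 mol.
n(e⁻) = 1 × 3.146 = 3.146 mol.
Q = n(e⁻)·F = 3.146 × 96485 = 303500 C.
I = Q/t = 303500 / 77040 s = 3.94 A.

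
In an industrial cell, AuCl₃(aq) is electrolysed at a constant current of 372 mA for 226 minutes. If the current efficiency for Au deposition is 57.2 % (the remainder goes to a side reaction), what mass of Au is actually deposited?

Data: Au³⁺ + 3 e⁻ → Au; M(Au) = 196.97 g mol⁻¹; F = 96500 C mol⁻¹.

Q = I·t = 0.3720 × 13560 = 5044 C.
n(e⁻) = 5044/96500 = 0.05227 mol; theoretically n(Au) = 0.05227/3 = 0.01742 mol, m_theo = 3.432 g.
At 57.2 % efficiency, m_actual = 0.572 × 3.432 = 1.96 g.

1.96 g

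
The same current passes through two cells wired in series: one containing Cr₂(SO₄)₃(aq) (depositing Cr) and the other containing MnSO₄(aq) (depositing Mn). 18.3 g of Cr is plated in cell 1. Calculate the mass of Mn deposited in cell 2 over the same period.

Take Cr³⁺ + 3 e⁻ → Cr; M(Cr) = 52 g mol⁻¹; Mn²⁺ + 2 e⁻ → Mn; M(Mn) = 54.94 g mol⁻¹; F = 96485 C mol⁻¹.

n(Cr) = 18.3 / 52 = 0.3519 mol.
Since Cr³⁺ + 3 e⁻ → Cr, n(e⁻) passed = 3 × 0.3519 = 1.056 mol.
Cells in series carry the same charge, so the same 1.056 mol of electrons passes through cell 2.
Mn²⁺ + 2 e⁻ → Mn, so n(Mn) = 1.056 / 2 = 0.5279 mol.
m(Mn) = 0.5279 × 54.94 = 29.0 g.

29.0 g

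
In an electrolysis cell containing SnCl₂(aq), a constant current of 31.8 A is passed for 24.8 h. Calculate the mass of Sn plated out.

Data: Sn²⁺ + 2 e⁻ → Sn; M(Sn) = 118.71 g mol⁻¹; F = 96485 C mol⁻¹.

1750 g

Q = I·t = 31.80 A × 89280 s = 2839000 C.
n(e⁻) = Q/F = 2839000 / 96485 = 29.43 mol.
Sn²⁺ + 2 e⁻ → Sn, so n(Sn) = n(e⁻)/2 = 14.71 mol.
m = n·M = 14.71 × 118.71 = 1750 g.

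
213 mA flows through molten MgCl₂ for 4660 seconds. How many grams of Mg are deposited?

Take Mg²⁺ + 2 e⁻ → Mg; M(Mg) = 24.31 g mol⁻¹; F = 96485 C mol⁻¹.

0.125 g

Q = I·t = 0.2130 A × 4660.0 s = 992.6 C.
n(e⁻) = Q/F = 992.6 / 96485 = 0.01029 mol.
Mg²⁺ + 2 e⁻ → Mg, so n(Mg) = n(e⁻)/2 = 0.005144 mol.
m = n·M = 0.005144 × 24.31 = 0.125 g.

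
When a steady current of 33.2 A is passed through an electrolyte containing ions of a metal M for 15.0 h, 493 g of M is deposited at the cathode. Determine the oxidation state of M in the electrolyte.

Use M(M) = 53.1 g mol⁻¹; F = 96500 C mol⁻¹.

+2

Q = I·t = 33.20 A × 54000 s = 1793000 C, so n(e⁻) = 1793000/96500 = 18.58 mol.
n(M) deposited = 493 / 53.1 = 9.284 mol.
Electrons per atom = n(e⁻)/n(M) = 18.58 / 9.284 = 2.00 ≈ 2, so the ion is M²⁺.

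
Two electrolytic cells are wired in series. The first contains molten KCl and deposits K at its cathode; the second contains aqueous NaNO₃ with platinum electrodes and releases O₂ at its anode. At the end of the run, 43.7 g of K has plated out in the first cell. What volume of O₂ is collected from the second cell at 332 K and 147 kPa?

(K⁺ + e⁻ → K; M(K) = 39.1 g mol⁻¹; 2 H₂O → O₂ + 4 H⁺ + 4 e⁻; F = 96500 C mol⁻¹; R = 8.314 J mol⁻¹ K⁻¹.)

5.25 L

n(K) = 43.7 / 39.1 = 1.118 mol, so n(e⁻) = 1 × 1.118 = 1.118 mol.
The cells are in series, so the same 1.118 mol of electrons passes through the second cell.
2 H₂O → O₂ + 4 H⁺ + 4 e⁻ — 4 mol e⁻ per mol O₂, so n(O₂) = 1.118/4 = 0.2794 mol.
V = nRT/P = (0.2794 × 8.314 × 332) / (147 × 10³) = 0.00525 m³ = 5.25 L.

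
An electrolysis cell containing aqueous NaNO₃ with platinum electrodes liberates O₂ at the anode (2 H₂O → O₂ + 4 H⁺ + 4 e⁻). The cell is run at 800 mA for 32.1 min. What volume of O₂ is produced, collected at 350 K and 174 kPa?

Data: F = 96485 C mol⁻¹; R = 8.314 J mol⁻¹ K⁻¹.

Q = I·t = 0.8000 A × 1926.0 s = 1541 C.
n(e⁻) = Q/F = 1541 / 96485 = 0.01597 mol.
4 electrons are transferred per O₂ molecule, so n(O₂) = 0.01597 / 4 = 0.003992 mol.
V = nRT/P = (0.003992 × 8.314 × 350) / (174 × 10³ Pa) = 6.68 × 10⁻⁵ m³ = 0.0668 L.

0.0668 L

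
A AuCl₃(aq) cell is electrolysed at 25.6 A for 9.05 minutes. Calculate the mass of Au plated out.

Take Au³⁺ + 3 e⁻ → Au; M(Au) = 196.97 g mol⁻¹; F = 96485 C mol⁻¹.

Q = I·t = 25.60 A × 543.00 s = 13900 C.
n(e⁻) = Q/F = 13900 / 96485 = 0.1441 mol.
Au³⁺ + 3 e⁻ → Au, so n(Au) = n(e⁻)/3 = 0.04802 mol.
m = n·M = 0.04802 × 196.97 = 9.46 g.

9.46 g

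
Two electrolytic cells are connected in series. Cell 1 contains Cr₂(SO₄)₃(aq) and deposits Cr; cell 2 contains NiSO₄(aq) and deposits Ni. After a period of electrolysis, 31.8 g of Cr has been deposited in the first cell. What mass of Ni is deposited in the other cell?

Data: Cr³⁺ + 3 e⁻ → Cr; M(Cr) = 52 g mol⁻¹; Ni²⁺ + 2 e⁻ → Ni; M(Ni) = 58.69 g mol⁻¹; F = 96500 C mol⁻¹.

53.8 g

n(Cr) = 31.8 / 52 = 0.6115 mol.
Since Cr³⁺ + 3 e⁻ → Cr, n(e⁻) passed = 3 × 0.6115 = 1.835 mol.
Cells in series carry the same charge, so the same 1.835 mol of electrons passes through cell 2.
Ni²⁺ + 2 e⁻ → Ni, so n(Ni) = 1.835 / 2 = 0.9173 mol.
m(Ni) = 0.9173 × 58.69 = 53.8 g.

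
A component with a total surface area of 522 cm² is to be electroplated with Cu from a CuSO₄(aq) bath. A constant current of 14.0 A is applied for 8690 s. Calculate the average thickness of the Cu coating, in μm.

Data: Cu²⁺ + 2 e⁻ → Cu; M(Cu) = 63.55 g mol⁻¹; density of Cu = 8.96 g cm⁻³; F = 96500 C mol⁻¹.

85.7 μm

Q = I·t = 14.00 × 8690.0 = 121700 C; n(e⁻) = 1.261 mol.
n(Cu) = n(e⁻)/2 = 0.6304 mol, so m = 0.6304 × 63.55 = 40.06 g.
Volume = m/ρ = 40.06 / 8.96 = 4.471 cm³.
Thickness = V/A = 4.471 / 522 = 0.00857 cm = 85.7 μm.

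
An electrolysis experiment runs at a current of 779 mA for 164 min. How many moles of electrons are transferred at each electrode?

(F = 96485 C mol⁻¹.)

Q = I·t = 0.7790 A × 9840.0 s = 7665 C.
n(e⁻) = Q/F = 7665 / 96485 = 0.0794 mol.

0.0794 mol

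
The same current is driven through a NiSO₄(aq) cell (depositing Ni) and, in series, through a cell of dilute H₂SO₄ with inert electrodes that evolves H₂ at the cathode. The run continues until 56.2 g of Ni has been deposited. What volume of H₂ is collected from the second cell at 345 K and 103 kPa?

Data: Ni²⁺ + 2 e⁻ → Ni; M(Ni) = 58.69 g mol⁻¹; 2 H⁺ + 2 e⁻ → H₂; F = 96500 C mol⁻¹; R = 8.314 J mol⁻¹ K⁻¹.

26.7 L

n(Ni) = 56.2 / 58.69 = 0.9576 mol, so n(e⁻) = 2 × 0.9576 = 1.915 mol.
The cells are in series, so the same 1.915 mol of electrons passes through the second cell.
2 H⁺ + 2 e⁻ → H₂ — 2 mol e⁻ per mol H₂, so n(H₂) = 1.915/2 = 0.9576 mol.
V = nRT/P = (0.9576 × 8.314 × 345) / (103 × 10³) = 0.0267 m³ = 26.7 L.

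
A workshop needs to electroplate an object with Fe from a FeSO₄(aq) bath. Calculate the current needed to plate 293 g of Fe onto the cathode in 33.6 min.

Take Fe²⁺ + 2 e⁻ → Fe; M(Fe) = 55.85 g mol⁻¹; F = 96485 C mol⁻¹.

502 A

n(Fe) = 293 / 55.85 = 5.246 mol.
n(e⁻) = 2 × 5.246 = 10.49 mol.
Q = n(e⁻)·F = 10.49 × 96485 = 1012000 C.
I = Q/t = 1012000 / 2016.0 s = 502 A.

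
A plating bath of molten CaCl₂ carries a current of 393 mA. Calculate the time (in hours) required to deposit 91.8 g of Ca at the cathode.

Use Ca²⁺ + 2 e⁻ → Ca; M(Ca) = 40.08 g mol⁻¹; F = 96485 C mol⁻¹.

n(Ca) = m/M = 91.8 / 40.08 = 2.290 mol.
Each Ca atom requires 2 electrons, so n(e⁻) = 2 × 2.290 = 4.581 mol.
Q = n(e⁻)·F = 4.581 × 96485 = 442000 C.
t = Q/I = 442000 / 0.3930 A = 1125000 s = 312 h.

312 h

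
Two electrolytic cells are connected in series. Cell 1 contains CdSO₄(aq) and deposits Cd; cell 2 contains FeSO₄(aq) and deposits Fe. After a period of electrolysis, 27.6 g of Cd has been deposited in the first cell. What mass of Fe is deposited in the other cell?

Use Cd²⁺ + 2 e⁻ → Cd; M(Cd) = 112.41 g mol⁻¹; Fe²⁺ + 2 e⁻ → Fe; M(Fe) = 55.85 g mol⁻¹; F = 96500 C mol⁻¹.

13.7 g

n(Cd) = 27.6 / 112.41 = 0.2455 mol.
Since Cd²⁺ + 2 e⁻ → Cd, n(e⁻) passed = 2 × 0.2455 = 0.4911 mol.
Cells in series carry the same charge, so the same 0.4911 mol of electrons passes through cell 2.
Fe²⁺ + 2 e⁻ → Fe, so n(Fe) = 0.4911 / 2 = 0.2455 mol.
m(Fe) = 0.2455 × 55.85 = 13.7 g.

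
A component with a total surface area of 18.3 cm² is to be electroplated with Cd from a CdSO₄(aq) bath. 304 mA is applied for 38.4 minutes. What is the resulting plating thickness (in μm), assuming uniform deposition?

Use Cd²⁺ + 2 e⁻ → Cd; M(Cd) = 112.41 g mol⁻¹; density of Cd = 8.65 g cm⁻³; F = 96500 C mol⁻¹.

25.8 μm

Q = I·t = 0.3040 × 2304.0 = 700.4 C; n(e⁻) = 0.007258 mol.
n(Cd) = n(e⁻)/2 = 0.003629 mol, so m = 0.003629 × 112.41 = 0.4079 g.
Volume = m/ρ = 0.4079 / 8.65 = 0.04716 cm³.
Thickness = V/A = 0.04716 / 18.3 = 0.00258 cm = 25.8 μm.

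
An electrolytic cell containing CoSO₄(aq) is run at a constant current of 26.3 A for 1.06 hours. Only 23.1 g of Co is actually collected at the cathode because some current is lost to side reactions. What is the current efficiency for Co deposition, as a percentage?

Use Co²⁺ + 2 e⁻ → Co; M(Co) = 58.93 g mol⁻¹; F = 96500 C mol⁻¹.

75.4 %

Q = I·t = 26.30 × 3816.0 = 100400 C; n(e⁻) = 100400/96500 = 1.040 mol.
Theoretical n(Co) = n(e⁻)/2 = 0.5200 mol, i.e. m_theo = 0.5200 × 58.93 = 30.64 g.
Efficiency = m_actual / m_theo = 23.1 / 30.64 = 75.4 %.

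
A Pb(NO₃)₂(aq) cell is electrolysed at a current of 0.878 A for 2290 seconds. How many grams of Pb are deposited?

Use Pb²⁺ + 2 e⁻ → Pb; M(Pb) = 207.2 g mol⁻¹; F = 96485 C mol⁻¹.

Q = I·t = 0.8780 A × 2290.0 s = 2011 C.
n(e⁻) = Q/F = 2011 / 96485 = 0.02084 mol.
Pb²⁺ + 2 e⁻ → Pb, so n(Pb) = n(e⁻)/2 = 0.01042 mol.
m = n·M = 0.01042 × 207.2 = 2.16 g.

2.16 g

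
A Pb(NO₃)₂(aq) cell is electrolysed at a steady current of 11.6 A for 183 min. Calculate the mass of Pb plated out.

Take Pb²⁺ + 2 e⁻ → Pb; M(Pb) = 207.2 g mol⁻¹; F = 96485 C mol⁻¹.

Q = I·t = 11.60 A × 10980 s = 127400 C.
n(e⁻) = Q/F = 127400 / 96485 = 1.320 mol.
Pb²⁺ + 2 e⁻ → Pb, so n(Pb) = n(e⁻)/2 = 0.6600 mol.
m = n·M = 0.6600 × 207.2 = 137 g.

137 g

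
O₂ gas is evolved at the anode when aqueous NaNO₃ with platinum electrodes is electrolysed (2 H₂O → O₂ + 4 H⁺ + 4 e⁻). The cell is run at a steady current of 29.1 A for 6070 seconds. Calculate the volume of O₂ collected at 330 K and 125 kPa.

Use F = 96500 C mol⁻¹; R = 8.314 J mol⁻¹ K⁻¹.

10.0 L

Q = I·t = 29.10 A × 6070.0 s = 176600 C.
n(e⁻) = Q/F = 176600 / 96500 = 1.830 mol.
4 electrons are transferred per O₂ molecule, so n(O₂) = 1.830 / 4 = 0.4576 mol.
V = nRT/P = (0.4576 × 8.314 × 330) / (125 × 10³ Pa) = 0.0100 m³ = 10.0 L.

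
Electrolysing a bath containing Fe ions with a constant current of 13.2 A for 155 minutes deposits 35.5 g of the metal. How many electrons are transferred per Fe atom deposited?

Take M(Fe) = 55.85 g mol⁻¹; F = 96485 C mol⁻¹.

2

Q = I·t = 13.20 A × 9300.0 s = 122800 C, so n(e⁻) = 122800/96485 = 1.272 mol.
n(Fe) deposited = 35.5 / 55.85 = 0.6356 mol.
Electrons per atom = n(e⁻)/n(Fe) = 1.272 / 0.6356 = 2.00 ≈ 2, so the ion is Fe²⁺.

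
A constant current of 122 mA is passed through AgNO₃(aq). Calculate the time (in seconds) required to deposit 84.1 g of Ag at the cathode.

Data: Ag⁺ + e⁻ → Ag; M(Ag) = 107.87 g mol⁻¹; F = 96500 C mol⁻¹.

6.17 × 10⁵ s

n(Ag) = m/M = 84.1 / 107.87 = 0.7796 mol.
Each Ag atom requires 1 electron, so n(e⁻) = 1 × 0.7796 = 0.7796 mol.
Q = n(e⁻)·F = 0.7796 × 96500 = 75240 C.
t = Q/I = 75240 / 0.1220 A = 616700 s.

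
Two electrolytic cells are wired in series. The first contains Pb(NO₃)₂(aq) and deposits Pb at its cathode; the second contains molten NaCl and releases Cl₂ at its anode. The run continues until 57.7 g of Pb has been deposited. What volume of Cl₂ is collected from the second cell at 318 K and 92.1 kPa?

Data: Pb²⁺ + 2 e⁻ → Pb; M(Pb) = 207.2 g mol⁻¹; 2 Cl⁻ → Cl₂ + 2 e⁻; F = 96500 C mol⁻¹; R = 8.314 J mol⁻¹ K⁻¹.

n(Pb) = 57.7 / 207.2 = 0.2785 mol, so n(e⁻) = 2 × 0.2785 = 0.5569 mol.
The cells are in series, so the same 0.5569 mol of electrons passes through the second cell.
2 Cl⁻ → Cl₂ + 2 e⁻ — 2 mol e⁻ per mol Cl₂, so n(Cl₂) = 0.5569/2 = 0.2785 mol.
V = nRT/P = (0.2785 × 8.314 × 318) / (92.1 × 10³) = 0.00799 m³ = 7.99 L.

7.99 L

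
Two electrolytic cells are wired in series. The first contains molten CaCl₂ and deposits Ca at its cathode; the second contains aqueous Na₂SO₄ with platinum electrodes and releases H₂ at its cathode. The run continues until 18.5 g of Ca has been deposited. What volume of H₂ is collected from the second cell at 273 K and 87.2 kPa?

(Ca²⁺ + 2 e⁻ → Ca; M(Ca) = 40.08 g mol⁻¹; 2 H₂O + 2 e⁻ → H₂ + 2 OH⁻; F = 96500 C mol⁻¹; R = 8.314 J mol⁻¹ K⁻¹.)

12.0 L

n(Ca) = 18.5 / 40.08 = 0.4616 mol, so n(e⁻) = 2 × 0.4616 = 0.9232 mol.
The cells are in series, so the same 0.9232 mol of electrons passes through the second cell.
2 H₂O + 2 e⁻ → H₂ + 2 OH⁻ — 2 mol e⁻ per mol H₂, so n(H₂) = 0.9232/2 = 0.4616 mol.
V = nRT/P = (0.4616 × 8.314 × 273) / (87.2 × 10³) = 0.0120 m³ = 12.0 L.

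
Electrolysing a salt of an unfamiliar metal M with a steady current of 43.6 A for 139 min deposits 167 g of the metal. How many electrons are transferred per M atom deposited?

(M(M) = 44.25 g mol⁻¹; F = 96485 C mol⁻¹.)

1

Q = I·t = 43.60 A × 8340.0 s = 363600 C, so n(e⁻) = 363600/96485 = 3.769 mol.
n(M) deposited = 167 / 44.25 = 3.774 mol.
Electrons per atom = n(e⁻)/n(M) = 3.769 / 3.774 = 0.999 ≈ 1, so the ion is M⁺.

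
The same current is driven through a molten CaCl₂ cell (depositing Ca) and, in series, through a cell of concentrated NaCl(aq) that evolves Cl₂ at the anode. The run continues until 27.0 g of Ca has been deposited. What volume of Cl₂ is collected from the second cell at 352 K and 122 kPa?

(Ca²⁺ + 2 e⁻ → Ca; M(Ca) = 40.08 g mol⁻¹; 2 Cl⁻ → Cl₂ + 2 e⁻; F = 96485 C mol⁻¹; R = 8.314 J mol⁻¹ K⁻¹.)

n(Ca) = 27.0 / 40.08 = 0.6737 mol, so n(e⁻) = 2 × 0.6737 = 1.347 mol.
The cells are in series, so the same 1.347 mol of electrons passes through the second cell.
2 Cl⁻ → Cl₂ + 2 e⁻ — 2 mol e⁻ per mol Cl₂, so n(Cl₂) = 1.347/2 = 0.6737 mol.
V = nRT/P = (0.6737 × 8.314 × 352) / (122 × 10³) = 0.0162 m³ = 16.2 L.

16.2 L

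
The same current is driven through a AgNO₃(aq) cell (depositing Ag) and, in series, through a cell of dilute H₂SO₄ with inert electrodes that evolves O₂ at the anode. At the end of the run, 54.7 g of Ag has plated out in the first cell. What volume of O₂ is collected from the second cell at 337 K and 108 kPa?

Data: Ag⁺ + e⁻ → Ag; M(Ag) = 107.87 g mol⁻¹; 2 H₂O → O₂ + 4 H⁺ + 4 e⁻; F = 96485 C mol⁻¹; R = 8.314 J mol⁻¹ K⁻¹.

n(Ag) = 54.7 / 107.87 = 0.5071 mol, so n(e⁻) = 1 × 0.5071 = 0.5071 mol.
The cells are in series, so the same 0.5071 mol of electrons passes through the second cell.
2 H₂O → O₂ + 4 H⁺ + 4 e⁻ — 4 mol e⁻ per mol O₂, so n(O₂) = 0.5071/4 = 0.1268 mol.
V = nRT/P = (0.1268 × 8.314 × 337) / (108 × 10³) = 0.00329 m³ = 3.29 L.

3.29 L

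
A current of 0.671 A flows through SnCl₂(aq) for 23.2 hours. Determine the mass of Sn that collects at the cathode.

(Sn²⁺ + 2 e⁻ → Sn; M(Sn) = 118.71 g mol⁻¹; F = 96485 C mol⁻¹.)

34.5 g

Q = I·t = 0.6710 A × 83520 s = 56040 C.
n(e⁻) = Q/F = 56040 / 96485 = 0.5808 mol.
Sn²⁺ + 2 e⁻ → Sn, so n(Sn) = n(e⁻)/2 = 0.2904 mol.
m = n·M = 0.2904 × 118.71 = 34.5 g.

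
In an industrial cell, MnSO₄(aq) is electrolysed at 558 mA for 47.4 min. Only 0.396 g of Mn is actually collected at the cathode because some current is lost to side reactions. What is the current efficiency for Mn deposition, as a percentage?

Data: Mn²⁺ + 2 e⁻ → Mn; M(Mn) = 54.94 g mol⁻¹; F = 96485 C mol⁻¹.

87.6 %

Q = I·t = 0.5580 × 2844.0 = 1587 C; n(e⁻) = 1587/96485 = 0.01645 mol.
Theoretical n(Mn) = n(e⁻)/2 = 0.008224 mol, i.e. m_theo = 0.008224 × 54.94 = 0.4518 g.
Efficiency = m_actual / m_theo = 0.396 / 0.4518 = 87.6 %.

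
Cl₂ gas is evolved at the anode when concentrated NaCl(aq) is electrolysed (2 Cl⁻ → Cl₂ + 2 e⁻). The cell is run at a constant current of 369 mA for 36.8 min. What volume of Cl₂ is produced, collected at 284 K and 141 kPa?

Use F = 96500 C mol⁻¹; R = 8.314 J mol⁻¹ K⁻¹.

0.0707 L

Q = I·t = 0.3690 A × 2208.0 s = 814.8 C.
n(e⁻) = Q/F = 814.8 / 96500 = 0.008443 mol.
2 electrons are transferred per Cl₂ molecule, so n(Cl₂) = 0.008443 / 2 = 0.004222 mol.
V = nRT/P = (0.004222 × 8.314 × 284) / (141 × 10³ Pa) = 7.07 × 10⁻⁵ m³ = 0.0707 L.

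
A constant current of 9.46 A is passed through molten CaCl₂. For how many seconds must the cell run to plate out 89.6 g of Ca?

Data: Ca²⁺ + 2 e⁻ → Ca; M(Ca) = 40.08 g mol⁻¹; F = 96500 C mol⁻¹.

45600 s

n(Ca) = m/M = 89.6 / 40.08 = 2.236 mol.
Each Ca atom requires 2 electrons, so n(e⁻) = 2 × 2.236 = 4.471 mol.
Q = n(e⁻)·F = 4.471 × 96500 = 431500 C.
t = Q/I = 431500 / 9.460 A = 45610 s.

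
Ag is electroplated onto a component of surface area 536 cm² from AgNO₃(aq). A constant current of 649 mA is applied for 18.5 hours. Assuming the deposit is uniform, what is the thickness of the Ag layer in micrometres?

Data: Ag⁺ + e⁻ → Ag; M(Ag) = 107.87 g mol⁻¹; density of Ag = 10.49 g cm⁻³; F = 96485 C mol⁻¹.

85.9 μm

Q = I·t = 0.6490 × 66600 = 43220 C; n(e⁻) = 0.4480 mol.
n(Ag) = n(e⁻)/1 = 0.4480 mol, so m = 0.4480 × 107.87 = 48.32 g.
Volume = m/ρ = 48.32 / 10.49 = 4.607 cm³.
Thickness = V/A = 4.607 / 536 = 0.00859 cm = 85.9 μm.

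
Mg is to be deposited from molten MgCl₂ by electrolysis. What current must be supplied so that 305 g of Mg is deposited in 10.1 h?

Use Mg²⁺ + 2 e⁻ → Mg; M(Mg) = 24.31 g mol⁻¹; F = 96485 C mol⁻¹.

66.6 A

n(Mg) = 305 / 24.31 = 12.55 mol.
n(e⁻) = 2 × 12.55 = 25.09 mol.
Q = n(e⁻)·F = 25.09 × 96485 = 2421000 C.
I = Q/t = 2421000 / 36360 s = 66.6 A.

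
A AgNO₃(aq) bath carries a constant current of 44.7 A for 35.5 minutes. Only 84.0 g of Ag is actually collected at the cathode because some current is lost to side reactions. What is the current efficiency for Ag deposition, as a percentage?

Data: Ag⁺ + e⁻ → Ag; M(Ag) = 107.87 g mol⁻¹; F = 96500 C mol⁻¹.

Q = I·t = 44.70 × 2130.0 = 95210 C; n(e⁻) = 95210/96500 = 0.9866 mol.
Theoretical n(Ag) = n(e⁻)/1 = 0.9866 mol, i.e. m_theo = 0.9866 × 107.87 = 106.4 g.
Efficiency = m_actual / m_theo = 84.0 / 106.4 = 78.9 %.

78.9 %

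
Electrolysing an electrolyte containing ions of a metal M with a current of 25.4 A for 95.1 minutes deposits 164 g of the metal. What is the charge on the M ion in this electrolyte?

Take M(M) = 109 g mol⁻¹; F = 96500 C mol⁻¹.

+1

Q = I·t = 25.40 A × 5706.0 s = 144900 C, so n(e⁻) = 144900/96500 = 1.502 mol.
n(M) deposited = 164 / 109 = 1.505 mol.
Electrons per atom = n(e⁻)/n(M) = 1.502 / 1.505 = 0.998 ≈ 1, so the ion is M⁺.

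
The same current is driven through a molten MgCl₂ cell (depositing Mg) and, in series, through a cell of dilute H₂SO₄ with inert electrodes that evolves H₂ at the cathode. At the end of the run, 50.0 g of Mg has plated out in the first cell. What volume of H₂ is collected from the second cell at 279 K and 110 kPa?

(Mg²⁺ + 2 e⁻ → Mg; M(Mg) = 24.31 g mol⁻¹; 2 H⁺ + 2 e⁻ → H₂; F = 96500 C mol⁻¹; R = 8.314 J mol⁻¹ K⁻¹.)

n(Mg) = 50.0 / 24.31 = 2.057 mol, so n(e⁻) = 2 × 2.057 = 4.114 mol.
The cells are in series, so the same 4.114 mol of electrons passes through the second cell.
2 H⁺ + 2 e⁻ → H₂ — 2 mol e⁻ per mol H₂, so n(H₂) = 4.114/2 = 2.057 mol.
V = nRT/P = (2.057 × 8.314 × 279) / (110 × 10³) = 0.0434 m³ = 43.4 L.

43.4 L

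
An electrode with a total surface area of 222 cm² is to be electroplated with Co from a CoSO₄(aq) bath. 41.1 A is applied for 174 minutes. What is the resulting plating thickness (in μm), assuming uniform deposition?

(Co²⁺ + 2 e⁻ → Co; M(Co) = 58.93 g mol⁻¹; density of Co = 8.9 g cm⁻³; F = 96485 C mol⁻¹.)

663 μm

Q = I·t = 41.10 × 10440 = 429100 C; n(e⁻) = 4.447 mol.
n(Co) = n(e⁻)/2 = 2.224 mol, so m = 2.224 × 58.93 = 131.0 g.
Volume = m/ρ = 131.0 / 8.9 = 14.72 cm³.
Thickness = V/A = 14.72 / 222 = 0.0663 cm = 663 μm.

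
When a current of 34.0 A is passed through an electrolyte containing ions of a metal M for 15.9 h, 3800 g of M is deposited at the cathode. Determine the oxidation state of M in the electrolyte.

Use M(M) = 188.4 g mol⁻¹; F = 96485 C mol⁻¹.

+1

Q = I·t = 34.00 A × 57240 s = 1946000 C, so n(e⁻) = 1946000/96485 = 20.17 mol.
n(M) deposited = 3800 / 188.4 = 20.17 mol.
Electrons per atom = n(e⁻)/n(M) = 20.17 / 20.17 = 1.00 ≈ 1, so the ion is M⁺.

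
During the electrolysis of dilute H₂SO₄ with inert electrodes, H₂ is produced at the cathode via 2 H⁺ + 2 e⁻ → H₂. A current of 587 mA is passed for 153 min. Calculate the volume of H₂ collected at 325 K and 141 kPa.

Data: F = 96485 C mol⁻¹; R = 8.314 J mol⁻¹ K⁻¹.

Q = I·t = 0.5870 A × 9180.0 s = 5389 C.
n(e⁻) = Q/F = 5389 / 96485 = 0.05585 mol.
2 electrons are transferred per H₂ molecule, so n(H₂) = 0.05585 / 2 = 0.02792 mol.
V = nRT/P = (0.02792 × 8.314 × 325) / (141 × 10³ Pa) = 5.35 × 10⁻⁴ m³ = 0.535 L.

0.535 L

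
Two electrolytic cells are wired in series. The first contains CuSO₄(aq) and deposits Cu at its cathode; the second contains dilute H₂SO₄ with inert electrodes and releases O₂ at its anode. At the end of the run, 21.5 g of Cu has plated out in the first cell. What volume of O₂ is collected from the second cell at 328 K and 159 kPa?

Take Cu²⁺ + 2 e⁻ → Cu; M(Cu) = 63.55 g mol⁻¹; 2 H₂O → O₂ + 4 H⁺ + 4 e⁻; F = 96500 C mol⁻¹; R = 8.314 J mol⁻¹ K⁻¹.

2.90 L

n(Cu) = 21.5 / 63.55 = 0.3383 mol, so n(e⁻) = 2 × 0.3383 = 0.6766 mol.
The cells are in series, so the same 0.6766 mol of electrons passes through the second cell.
2 H₂O → O₂ + 4 H⁺ + 4 e⁻ — 4 mol e⁻ per mol O₂, so n(O₂) = 0.6766/4 = 0.1692 mol.
V = nRT/P = (0.1692 × 8.314 × 328) / (159 × 10³) = 0.00290 m³ = 2.90 L.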